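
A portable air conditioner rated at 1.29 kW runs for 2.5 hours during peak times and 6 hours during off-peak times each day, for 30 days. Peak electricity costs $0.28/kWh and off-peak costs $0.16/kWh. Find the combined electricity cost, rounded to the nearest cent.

Peak energy = 1.29 kW × 2.5 h × 30 = 96.75 kWh
Off-peak energy = 1.29 kW × 6 h × 30 = 232.2 kWh
Cost = 96.75 × $0.28 + 232.2 × $0.16 = $27.09 + $37.152 = $64.24

$64.24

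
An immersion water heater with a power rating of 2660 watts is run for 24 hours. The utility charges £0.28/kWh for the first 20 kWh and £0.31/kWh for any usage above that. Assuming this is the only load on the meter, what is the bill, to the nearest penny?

£19.19

Energy = 2.66 kW × 24 h = 63.84 kWh
Tier 1 (0–20 kWh): 20 × £0.28 = £5.6
Above 20 kWh: 43.84 × £0.31 = £13.5904
Bill = £19.19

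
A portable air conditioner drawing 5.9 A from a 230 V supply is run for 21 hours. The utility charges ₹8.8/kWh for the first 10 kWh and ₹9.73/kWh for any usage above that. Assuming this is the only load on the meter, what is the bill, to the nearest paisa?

₹267.98

Power = 5.9 A × 230 V = 1357 W = 1.357 kW
Energy = 1.357 kW × 21 h = 28.497 kWh
Tier 1 (0–10 kWh): 10 × ₹8.8 = ₹88
Above 10 kWh: 18.497 × ₹9.73 = ₹179.97581
Bill = ₹267.98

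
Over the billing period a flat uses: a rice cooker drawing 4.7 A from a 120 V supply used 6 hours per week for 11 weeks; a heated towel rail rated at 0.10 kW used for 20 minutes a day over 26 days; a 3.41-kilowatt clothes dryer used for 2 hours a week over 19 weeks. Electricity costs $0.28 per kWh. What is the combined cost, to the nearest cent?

$46.95

rice cooker: Power = 4.7 A × 120 V = 564 W = 0.564 kW
rice cooker: Runtime = 6 h/week × 11 weeks = 66 h
rice cooker: 0.564 kW × 66 h = 37.224 kWh
heated towel rail: Runtime = 20 min × 26 = 520 min = 8.666666… h
heated towel rail: 0.1 kW × 8.666666… h = 0.866666… kWh
clothes dryer: Runtime = 2 h/week × 19 weeks = 38 h
clothes dryer: 3.41 kW × 38 h = 129.58 kWh
Total energy = 167.670666… kWh
Cost = 167.670666… × $0.28 = $46.95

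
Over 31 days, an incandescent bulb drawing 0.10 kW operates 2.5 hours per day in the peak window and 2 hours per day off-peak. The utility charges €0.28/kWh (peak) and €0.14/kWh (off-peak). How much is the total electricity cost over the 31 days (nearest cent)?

Peak energy = 0.1 kW × 2.5 h × 31 = 7.75 kWh
Off-peak energy = 0.1 kW × 2 h × 31 = 6.2 kWh
Cost = 7.75 × €0.28 + 6.2 × €0.14 = €2.17 + €0.868 = €3.04

€3.04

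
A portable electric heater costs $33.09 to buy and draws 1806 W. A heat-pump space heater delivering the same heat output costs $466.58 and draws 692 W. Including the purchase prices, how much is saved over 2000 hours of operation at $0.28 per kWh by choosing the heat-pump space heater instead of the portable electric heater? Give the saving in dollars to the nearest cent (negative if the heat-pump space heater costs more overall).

$190.35

portable electric heater: $33.09 + (1806/1000) kW × 2000 h × $0.28 = $33.09 + $1011.36 = $1044.45
heat-pump space heater: $466.58 + (692/1000) kW × 2000 h × $0.28 = $466.58 + $387.52 = $854.1
Saving = $1044.45 − $854.1 = $190.35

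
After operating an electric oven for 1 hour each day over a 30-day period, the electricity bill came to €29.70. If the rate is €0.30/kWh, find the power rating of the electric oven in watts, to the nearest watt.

3300 W

Energy = €29.70 ÷ €0.30/kWh = 99 kWh
Runtime = 1 h/day × 30 days = 30 h
Power = 99 kWh ÷ 30 h = 3.3 kW = 3300 W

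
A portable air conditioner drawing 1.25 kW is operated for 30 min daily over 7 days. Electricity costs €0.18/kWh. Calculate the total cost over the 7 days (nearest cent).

€0.79

Runtime = 30 min × 7 = 210 min = 3.5 h
Energy = 1.25 kW × 3.5 h = 4.375 kWh
Cost = 4.375 kWh × €0.18/kWh = €0.79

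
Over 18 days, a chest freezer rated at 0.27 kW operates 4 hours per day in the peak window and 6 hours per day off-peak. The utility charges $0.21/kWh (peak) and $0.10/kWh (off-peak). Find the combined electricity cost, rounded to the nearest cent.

$7.00

Peak energy = 0.27 kW × 4 h × 18 = 19.44 kWh
Off-peak energy = 0.27 kW × 6 h × 18 = 29.16 kWh
Cost = 19.44 × $0.21 + 29.16 × $0.10 = $4.0824 + $2.916 = $7.00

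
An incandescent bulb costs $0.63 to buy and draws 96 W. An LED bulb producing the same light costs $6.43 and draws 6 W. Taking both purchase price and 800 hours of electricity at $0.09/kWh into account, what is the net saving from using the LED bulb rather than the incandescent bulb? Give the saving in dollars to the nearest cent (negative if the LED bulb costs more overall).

$0.68

incandescent bulb: $0.63 + (96/1000) kW × 800 h × $0.09 = $0.63 + $6.912 = $7.542
LED bulb: $6.43 + (6/1000) kW × 800 h × $0.09 = $6.43 + $0.432 = $6.862
Saving = $7.542 − $6.862 = $0.68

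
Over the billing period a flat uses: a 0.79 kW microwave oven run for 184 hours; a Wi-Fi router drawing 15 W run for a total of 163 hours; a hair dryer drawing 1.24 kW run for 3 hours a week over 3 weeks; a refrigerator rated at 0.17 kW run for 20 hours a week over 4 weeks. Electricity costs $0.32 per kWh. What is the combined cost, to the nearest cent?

microwave oven: 0.79 kW × 184 h = 145.36 kWh
Wi-Fi router: 0.015 kW × 163 h = 2.445 kWh
hair dryer: Runtime = 3 h/week × 3 weeks = 9 h
hair dryer: 1.24 kW × 9 h = 11.16 kWh
refrigerator: Runtime = 20 h/week × 4 weeks = 80 h
refrigerator: 0.17 kW × 80 h = 13.6 kWh
Total energy = 172.565 kWh
Cost = 172.565 × $0.32 = $55.22

$55.22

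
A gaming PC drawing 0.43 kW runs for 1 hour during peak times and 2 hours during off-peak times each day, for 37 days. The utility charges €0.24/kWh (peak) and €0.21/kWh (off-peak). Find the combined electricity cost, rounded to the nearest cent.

€10.50

Peak energy = 0.43 kW × 1 h × 37 = 15.91 kWh
Off-peak energy = 0.43 kW × 2 h × 37 = 31.82 kWh
Cost = 15.91 × €0.24 + 31.82 × €0.21 = €3.8184 + €6.6822 = €10.50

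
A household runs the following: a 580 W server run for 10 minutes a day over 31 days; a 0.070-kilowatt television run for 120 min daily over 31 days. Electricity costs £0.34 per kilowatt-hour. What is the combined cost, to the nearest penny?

server: Runtime = 10 min × 31 = 310 min = 5.166666… h
server: 0.58 kW × 5.166666… h = 2.996666… kWh
television: Runtime = 120 min × 31 = 3720 min = 62 h
television: 0.07 kW × 62 h = 4.34 kWh
Total energy = 7.336666… kWh
Cost = 7.336666… × £0.34 = £2.49

£2.49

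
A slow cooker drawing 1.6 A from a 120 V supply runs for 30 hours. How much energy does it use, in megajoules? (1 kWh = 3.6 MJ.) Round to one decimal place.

20.7 MJ

Power = 1.6 A × 120 V = 192 W = 0.192 kW
Energy = 0.192 kW × 30 h = 5.76 kWh
= 5.76 × 3.6 MJ = 20.7 MJ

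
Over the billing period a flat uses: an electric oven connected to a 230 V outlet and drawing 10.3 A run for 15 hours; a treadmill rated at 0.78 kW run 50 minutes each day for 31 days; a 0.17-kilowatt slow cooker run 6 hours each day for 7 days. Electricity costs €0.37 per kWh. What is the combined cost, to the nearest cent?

electric oven: Power = 10.3 A × 230 V = 2369 W = 2.369 kW
electric oven: 2.369 kW × 15 h = 35.535 kWh
treadmill: Runtime = 50 min × 31 = 1550 min = 25.833333… h
treadmill: 0.78 kW × 25.833333… h = 20.15 kWh
slow cooker: Runtime = 6 h/day × 7 days = 42 h
slow cooker: 0.17 kW × 42 h = 7.14 kWh
Total energy = 62.825 kWh
Cost = 62.825 × €0.37 = €23.25

€23.25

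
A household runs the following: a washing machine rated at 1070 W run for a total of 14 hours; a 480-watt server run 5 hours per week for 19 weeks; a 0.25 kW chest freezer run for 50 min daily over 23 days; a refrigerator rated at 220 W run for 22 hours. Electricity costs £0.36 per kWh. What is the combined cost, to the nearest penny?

washing machine: 1.07 kW × 14 h = 14.98 kWh
server: Runtime = 5 h/week × 19 weeks = 95 h
server: 0.48 kW × 95 h = 45.6 kWh
chest freezer: Runtime = 50 min × 23 = 1150 min = 19.166666… h
chest freezer: 0.25 kW × 19.166666… h = 4.791666… kWh
refrigerator: 0.22 kW × 22 h = 4.84 kWh
Total energy = 70.211666… kWh
Cost = 70.211666… × £0.36 = £25.28

£25.28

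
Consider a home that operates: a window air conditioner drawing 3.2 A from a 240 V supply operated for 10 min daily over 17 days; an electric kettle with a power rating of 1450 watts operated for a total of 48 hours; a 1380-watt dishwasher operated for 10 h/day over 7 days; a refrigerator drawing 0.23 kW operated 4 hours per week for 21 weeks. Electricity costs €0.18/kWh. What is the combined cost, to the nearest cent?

window air conditioner: Power = 3.2 A × 240 V = 768 W = 0.768 kW
window air conditioner: Runtime = 10 min × 17 = 170 min = 2.833333… h
window air conditioner: 0.768 kW × 2.833333… h = 2.176 kWh
electric kettle: 1.45 kW × 48 h = 69.6 kWh
dishwasher: Runtime = 10 h/day × 7 days = 70 h
dishwasher: 1.38 kW × 70 h = 96.6 kWh
refrigerator: Runtime = 4 h/week × 21 weeks = 84 h
refrigerator: 0.23 kW × 84 h = 19.32 kWh
Total energy = 187.696 kWh
Cost = 187.696 × €0.18 = €33.79

€33.79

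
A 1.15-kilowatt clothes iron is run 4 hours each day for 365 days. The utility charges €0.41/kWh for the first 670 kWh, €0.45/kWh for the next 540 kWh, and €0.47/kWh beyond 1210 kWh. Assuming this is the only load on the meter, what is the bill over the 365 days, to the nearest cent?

€738.13

Runtime = 4 h/day × 365 days = 1460 h
Energy = 1.15 kW × 1460 h = 1679 kWh
Tier 1 (0–670 kWh): 670 × €0.41 = €274.7
Tier 2 (670–1210 kWh): 540 × €0.45 = €243
Above 1210 kWh: 469 × €0.47 = €220.43
Bill = €738.13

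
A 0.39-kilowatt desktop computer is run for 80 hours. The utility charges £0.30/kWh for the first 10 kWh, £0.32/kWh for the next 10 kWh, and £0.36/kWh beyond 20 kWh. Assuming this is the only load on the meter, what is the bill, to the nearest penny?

Energy = 0.39 kW × 80 h = 31.2 kWh
Tier 1 (0–10 kWh): 10 × £0.30 = £3
Tier 2 (10–20 kWh): 10 × £0.32 = £3.2
Above 20 kWh: 11.2 × £0.36 = £4.032
Bill = £10.23

£10.23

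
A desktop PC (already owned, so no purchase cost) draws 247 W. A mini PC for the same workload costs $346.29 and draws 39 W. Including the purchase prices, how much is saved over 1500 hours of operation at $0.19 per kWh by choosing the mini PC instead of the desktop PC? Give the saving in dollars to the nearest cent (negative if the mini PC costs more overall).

-$287.01

desktop PC: $0.00 + (247/1000) kW × 1500 h × $0.19 = $0.00 + $70.395 = $70.395
mini PC: $346.29 + (39/1000) kW × 1500 h × $0.19 = $346.29 + $11.115 = $357.405
Saving = $70.395 − $357.405 = −$287.01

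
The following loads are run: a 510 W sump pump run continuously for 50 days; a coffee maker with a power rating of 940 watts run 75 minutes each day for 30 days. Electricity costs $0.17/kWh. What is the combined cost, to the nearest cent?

sump pump: Runtime = 24 h × 50 = 1200 h
sump pump: 0.51 kW × 1200 h = 612 kWh
coffee maker: Runtime = 75 min × 30 = 2250 min = 37.5 h
coffee maker: 0.94 kW × 37.5 h = 35.25 kWh
Total energy = 647.25 kWh
Cost = 647.25 × $0.17 = $110.03

$110.03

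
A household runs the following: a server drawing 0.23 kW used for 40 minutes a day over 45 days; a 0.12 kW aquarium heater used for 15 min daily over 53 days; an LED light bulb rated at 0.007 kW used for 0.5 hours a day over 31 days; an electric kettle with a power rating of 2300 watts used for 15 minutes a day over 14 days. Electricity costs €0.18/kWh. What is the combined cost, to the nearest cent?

€3.00

server: Runtime = 40 min × 45 = 1800 min = 30 h
server: 0.23 kW × 30 h = 6.9 kWh
aquarium heater: Runtime = 15 min × 53 = 795 min = 13.25 h
aquarium heater: 0.12 kW × 13.25 h = 1.59 kWh
LED light bulb: Runtime = 0.5 h/day × 31 days = 15.5 h
LED light bulb: 0.007 kW × 15.5 h = 0.1085 kWh
electric kettle: Runtime = 15 min × 14 = 210 min = 3.5 h
electric kettle: 2.3 kW × 3.5 h = 8.05 kWh
Total energy = 16.6485 kWh
Cost = 16.6485 × €0.18 = €3.00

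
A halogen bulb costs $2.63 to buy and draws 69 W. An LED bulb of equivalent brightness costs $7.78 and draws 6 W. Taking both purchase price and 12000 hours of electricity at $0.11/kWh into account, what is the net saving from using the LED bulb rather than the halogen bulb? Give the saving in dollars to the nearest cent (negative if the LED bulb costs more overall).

$78.01

halogen bulb: $2.63 + (69/1000) kW × 12000 h × $0.11 = $2.63 + $91.08 = $93.71
LED bulb: $7.78 + (6/1000) kW × 12000 h × $0.11 = $7.78 + $7.92 = $15.7
Saving = $93.71 − $15.7 = $78.01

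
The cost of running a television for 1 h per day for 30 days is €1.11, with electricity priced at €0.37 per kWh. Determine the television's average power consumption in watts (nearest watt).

100 W

Energy = €1.11 ÷ €0.37/kWh = 3 kWh
Runtime = 1 h/day × 30 days = 30 h
Power = 3 kWh ÷ 30 h = 0.1 kW = 100 W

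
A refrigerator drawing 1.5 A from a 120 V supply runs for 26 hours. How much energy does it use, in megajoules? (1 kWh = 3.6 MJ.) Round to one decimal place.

Power = 1.5 A × 120 V = 180 W = 0.18 kW
Energy = 0.18 kW × 26 h = 4.68 kWh
= 4.68 × 3.6 MJ = 16.8 MJ

16.8 MJ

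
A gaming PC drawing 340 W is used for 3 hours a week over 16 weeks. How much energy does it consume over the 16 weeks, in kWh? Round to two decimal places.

Runtime = 3 h/week × 16 weeks = 48 h
Energy = 0.34 kW × 48 h = 16.32 kWh

16.32 kWh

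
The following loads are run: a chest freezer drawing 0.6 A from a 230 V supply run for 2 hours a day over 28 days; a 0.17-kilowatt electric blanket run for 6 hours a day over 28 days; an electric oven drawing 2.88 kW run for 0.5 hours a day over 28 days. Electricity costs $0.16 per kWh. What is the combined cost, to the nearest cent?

chest freezer: Power = 0.6 A × 230 V = 138 W = 0.138 kW
chest freezer: Runtime = 2 h/day × 28 days = 56 h
chest freezer: 0.138 kW × 56 h = 7.728 kWh
electric blanket: Runtime = 6 h/day × 28 days = 168 h
electric blanket: 0.17 kW × 168 h = 28.56 kWh
electric oven: Runtime = 0.5 h/day × 28 days = 14 h
electric oven: 2.88 kW × 14 h = 40.32 kWh
Total energy = 76.608 kWh
Cost = 76.608 × $0.16 = $12.26

$12.26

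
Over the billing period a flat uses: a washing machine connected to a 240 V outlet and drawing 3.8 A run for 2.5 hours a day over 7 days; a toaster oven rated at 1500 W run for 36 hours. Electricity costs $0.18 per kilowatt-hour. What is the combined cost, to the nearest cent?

$12.59

washing machine: Power = 3.8 A × 240 V = 912 W = 0.912 kW
washing machine: Runtime = 2.5 h/day × 7 days = 17.5 h
washing machine: 0.912 kW × 17.5 h = 15.96 kWh
toaster oven: 1.5 kW × 36 h = 54 kWh
Total energy = 69.96 kWh
Cost = 69.96 × $0.18 = $12.59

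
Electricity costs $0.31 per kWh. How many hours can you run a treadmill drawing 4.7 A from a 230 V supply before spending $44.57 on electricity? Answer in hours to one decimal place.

133.0 h

Power = 4.7 A × 230 V = 1081 W = 1.081 kW
Energy available = $44.57 ÷ $0.31/kWh = 143.7742 kWh
Hours = 143.7742 kWh ÷ 1.081 kW = 133.0 h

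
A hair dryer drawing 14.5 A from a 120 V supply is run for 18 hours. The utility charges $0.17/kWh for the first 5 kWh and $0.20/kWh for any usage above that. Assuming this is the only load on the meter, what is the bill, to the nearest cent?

$6.11

Power = 14.5 A × 120 V = 1740 W = 1.74 kW
Energy = 1.74 kW × 18 h = 31.32 kWh
Tier 1 (0–5 kWh): 5 × $0.17 = $0.85
Above 5 kWh: 26.32 × $0.20 = $5.264
Bill = $6.11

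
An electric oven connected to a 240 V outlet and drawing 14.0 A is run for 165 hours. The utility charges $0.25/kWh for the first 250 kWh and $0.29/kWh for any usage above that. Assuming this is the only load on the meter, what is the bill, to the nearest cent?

$150.78

Power = 14.0 A × 240 V = 3360 W = 3.36 kW
Energy = 3.36 kW × 165 h = 554.4 kWh
Tier 1 (0–250 kWh): 250 × $0.25 = $62.5
Above 250 kWh: 304.4 × $0.29 = $88.276
Bill = $150.78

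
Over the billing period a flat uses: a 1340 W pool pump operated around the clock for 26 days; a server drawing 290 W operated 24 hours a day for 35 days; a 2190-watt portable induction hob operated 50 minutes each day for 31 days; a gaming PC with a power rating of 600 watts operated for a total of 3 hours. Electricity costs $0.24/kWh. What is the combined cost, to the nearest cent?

pool pump: Runtime = 24 h × 26 = 624 h
pool pump: 1.34 kW × 624 h = 836.16 kWh
server: Runtime = 24 h × 35 = 840 h
server: 0.29 kW × 840 h = 243.6 kWh
portable induction hob: Runtime = 50 min × 31 = 1550 min = 25.833333… h
portable induction hob: 2.19 kW × 25.833333… h = 56.575 kWh
gaming PC: 0.6 kW × 3 h = 1.8 kWh
Total energy = 1138.135 kWh
Cost = 1138.135 × $0.24 = $273.15

$273.15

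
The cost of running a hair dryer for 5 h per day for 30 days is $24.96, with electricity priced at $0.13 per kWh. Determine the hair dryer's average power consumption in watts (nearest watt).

1280 W

Energy = $24.96 ÷ $0.13/kWh = 192 kWh
Runtime = 5 h/day × 30 days = 150 h
Power = 192 kWh ÷ 150 h = 1.28 kW = 1280 W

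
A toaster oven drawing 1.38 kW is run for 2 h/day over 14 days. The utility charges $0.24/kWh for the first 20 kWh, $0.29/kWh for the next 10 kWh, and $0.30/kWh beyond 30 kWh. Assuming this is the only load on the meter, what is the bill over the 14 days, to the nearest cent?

$10.29

Runtime = 2 h/day × 14 days = 28 h
Energy = 1.38 kW × 28 h = 38.64 kWh
Tier 1 (0–20 kWh): 20 × $0.24 = $4.8
Tier 2 (20–30 kWh): 10 × $0.29 = $2.9
Above 30 kWh: 8.64 × $0.30 = $2.592
Bill = $10.29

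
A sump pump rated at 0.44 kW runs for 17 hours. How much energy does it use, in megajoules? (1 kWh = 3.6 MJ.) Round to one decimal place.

Energy = 0.44 kW × 17 h = 7.48 kWh
= 7.48 × 3.6 MJ = 26.9 MJ

26.9 MJ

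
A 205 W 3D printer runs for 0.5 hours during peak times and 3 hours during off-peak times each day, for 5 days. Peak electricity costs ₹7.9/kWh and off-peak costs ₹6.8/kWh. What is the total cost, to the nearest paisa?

₹24.96

Peak energy = 0.205 kW × 0.5 h × 5 = 0.5125 kWh
Off-peak energy = 0.205 kW × 3 h × 5 = 3.075 kWh
Cost = 0.5125 × ₹7.9 + 3.075 × ₹6.8 = ₹4.04875 + ₹20.91 = ₹24.96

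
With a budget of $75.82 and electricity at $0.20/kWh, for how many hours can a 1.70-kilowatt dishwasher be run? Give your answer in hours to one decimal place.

Energy available = $75.82 ÷ $0.20/kWh = 379.1 kWh
Hours = 379.1 kWh ÷ 1.7 kW = 223.0 h

223.0 h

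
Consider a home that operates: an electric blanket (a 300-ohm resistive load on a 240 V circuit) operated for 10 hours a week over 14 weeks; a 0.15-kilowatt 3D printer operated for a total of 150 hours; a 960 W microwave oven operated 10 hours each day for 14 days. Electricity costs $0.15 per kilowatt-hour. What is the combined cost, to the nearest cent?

electric blanket: Power = V²/R = 240²/300 = 192 W = 0.192 kW
electric blanket: Runtime = 10 h/week × 14 weeks = 140 h
electric blanket: 0.192 kW × 140 h = 26.88 kWh
3D printer: 0.15 kW × 150 h = 22.5 kWh
microwave oven: Runtime = 10 h/day × 14 days = 140 h
microwave oven: 0.96 kW × 140 h = 134.4 kWh
Total energy = 183.78 kWh
Cost = 183.78 × $0.15 = $27.57

$27.57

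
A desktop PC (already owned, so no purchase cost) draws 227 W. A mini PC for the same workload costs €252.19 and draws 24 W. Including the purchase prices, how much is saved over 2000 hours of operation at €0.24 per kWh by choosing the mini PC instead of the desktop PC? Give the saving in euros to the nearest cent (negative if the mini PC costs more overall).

desktop PC: €0.00 + (227/1000) kW × 2000 h × €0.24 = €0.00 + €108.96 = €108.96
mini PC: €252.19 + (24/1000) kW × 2000 h × €0.24 = €252.19 + €11.52 = €263.71
Saving = €108.96 − €263.71 = −€154.75

-€154.75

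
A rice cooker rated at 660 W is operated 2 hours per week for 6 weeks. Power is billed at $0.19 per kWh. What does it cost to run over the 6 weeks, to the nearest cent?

$1.50

Runtime = 2 h/week × 6 weeks = 12 h
Energy = 0.66 kW × 12 h = 7.92 kWh
Cost = 7.92 kWh × $0.19/kWh = $1.50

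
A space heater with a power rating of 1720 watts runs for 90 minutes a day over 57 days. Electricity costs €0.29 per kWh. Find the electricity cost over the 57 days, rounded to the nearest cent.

Runtime = 90 min × 57 = 5130 min = 85.5 h
Energy = 1.72 kW × 85.5 h = 147.06 kWh
Cost = 147.06 kWh × €0.29/kWh = €42.65

€42.65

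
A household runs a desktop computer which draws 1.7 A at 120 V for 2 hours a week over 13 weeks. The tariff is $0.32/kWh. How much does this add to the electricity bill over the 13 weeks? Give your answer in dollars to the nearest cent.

$1.70

Power = 1.7 A × 120 V = 204 W = 0.204 kW
Runtime = 2 h/week × 13 weeks = 26 h
Energy = 0.204 kW × 26 h = 5.304 kWh
Cost = 5.304 kWh × $0.32/kWh = $1.70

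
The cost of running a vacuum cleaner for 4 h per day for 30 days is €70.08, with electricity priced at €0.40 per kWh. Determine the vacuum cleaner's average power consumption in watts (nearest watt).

Energy = €70.08 ÷ €0.40/kWh = 175.2 kWh
Runtime = 4 h/day × 30 days = 120 h
Power = 175.2 kWh ÷ 120 h = 1.46 kW = 1460 W

1460 W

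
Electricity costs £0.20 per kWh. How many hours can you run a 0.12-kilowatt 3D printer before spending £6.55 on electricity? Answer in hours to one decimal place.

Energy available = £6.55 ÷ £0.20/kWh = 32.75 kWh
Hours = 32.75 kWh ÷ 0.12 kW = 272.9 h

272.9 h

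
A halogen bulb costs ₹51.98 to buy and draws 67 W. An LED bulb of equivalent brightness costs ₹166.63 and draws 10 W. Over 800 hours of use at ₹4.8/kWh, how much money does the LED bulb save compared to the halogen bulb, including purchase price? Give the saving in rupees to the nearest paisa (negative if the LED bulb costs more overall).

halogen bulb: ₹51.98 + (67/1000) kW × 800 h × ₹4.8 = ₹51.98 + ₹257.28 = ₹309.26
LED bulb: ₹166.63 + (10/1000) kW × 800 h × ₹4.8 = ₹166.63 + ₹38.4 = ₹205.03
Saving = ₹309.26 − ₹205.03 = ₹104.23

₹104.23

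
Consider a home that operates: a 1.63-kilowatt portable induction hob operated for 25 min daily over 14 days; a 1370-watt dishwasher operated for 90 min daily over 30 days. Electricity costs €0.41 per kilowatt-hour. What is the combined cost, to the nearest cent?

portable induction hob: Runtime = 25 min × 14 = 350 min = 5.833333… h
portable induction hob: 1.63 kW × 5.833333… h = 9.508333… kWh
dishwasher: Runtime = 90 min × 30 = 2700 min = 45 h
dishwasher: 1.37 kW × 45 h = 61.65 kWh
Total energy = 71.158333… kWh
Cost = 71.158333… × €0.41 = €29.17

€29.17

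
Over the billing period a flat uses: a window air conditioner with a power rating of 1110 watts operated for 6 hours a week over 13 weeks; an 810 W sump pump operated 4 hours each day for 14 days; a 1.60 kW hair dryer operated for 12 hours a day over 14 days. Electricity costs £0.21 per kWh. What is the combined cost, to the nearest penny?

£84.16

window air conditioner: Runtime = 6 h/week × 13 weeks = 78 h
window air conditioner: 1.11 kW × 78 h = 86.58 kWh
sump pump: Runtime = 4 h/day × 14 days = 56 h
sump pump: 0.81 kW × 56 h = 45.36 kWh
hair dryer: Runtime = 12 h/day × 14 days = 168 h
hair dryer: 1.6 kW × 168 h = 268.8 kWh
Total energy = 400.74 kWh
Cost = 400.74 × £0.21 = £84.16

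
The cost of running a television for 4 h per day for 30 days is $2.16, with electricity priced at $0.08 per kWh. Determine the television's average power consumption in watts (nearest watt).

225 W

Energy = $2.16 ÷ $0.08/kWh = 27 kWh
Runtime = 4 h/day × 30 days = 120 h
Power = 27 kWh ÷ 120 h = 0.225 kW = 225 W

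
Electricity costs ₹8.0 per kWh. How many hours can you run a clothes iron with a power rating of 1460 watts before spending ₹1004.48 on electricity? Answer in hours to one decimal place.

Energy available = ₹1004.48 ÷ ₹8.0/kWh = 125.56 kWh
Hours = 125.56 kWh ÷ 1.46 kW = 86.0 h

86.0 h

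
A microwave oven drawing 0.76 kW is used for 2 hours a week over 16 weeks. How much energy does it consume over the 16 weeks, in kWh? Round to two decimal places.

24.32 kWh

Runtime = 2 h/week × 16 weeks = 32 h
Energy = 0.76 kW × 32 h = 24.32 kWh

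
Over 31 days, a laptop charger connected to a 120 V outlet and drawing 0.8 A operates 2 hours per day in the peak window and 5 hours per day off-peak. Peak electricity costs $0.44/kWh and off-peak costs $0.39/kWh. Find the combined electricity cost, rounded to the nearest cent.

$8.42

Power = 0.8 A × 120 V = 96 W = 0.096 kW
Peak energy = 0.096 kW × 2 h × 31 = 5.952 kWh
Off-peak energy = 0.096 kW × 5 h × 31 = 14.88 kWh
Cost = 5.952 × $0.44 + 14.88 × $0.39 = $2.61888 + $5.8032 = $8.42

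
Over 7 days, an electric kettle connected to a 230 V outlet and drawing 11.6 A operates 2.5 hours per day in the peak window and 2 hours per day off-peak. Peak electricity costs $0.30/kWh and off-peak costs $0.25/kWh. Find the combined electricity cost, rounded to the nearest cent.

Power = 11.6 A × 230 V = 2668 W = 2.668 kW
Peak energy = 2.668 kW × 2.5 h × 7 = 46.69 kWh
Off-peak energy = 2.668 kW × 2 h × 7 = 37.352 kWh
Cost = 46.69 × $0.30 + 37.352 × $0.25 = $14.007 + $9.338 = $23.35

$23.35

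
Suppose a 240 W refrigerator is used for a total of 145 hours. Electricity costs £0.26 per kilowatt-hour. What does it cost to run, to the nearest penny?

£9.05

Energy = 0.24 kW × 145 h = 34.8 kWh
Cost = 34.8 kWh × £0.26/kWh = £9.05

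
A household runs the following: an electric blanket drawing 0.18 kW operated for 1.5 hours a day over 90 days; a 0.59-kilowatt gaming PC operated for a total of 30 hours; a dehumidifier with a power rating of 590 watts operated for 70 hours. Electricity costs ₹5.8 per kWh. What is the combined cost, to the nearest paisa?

electric blanket: Runtime = 1.5 h/day × 90 days = 135 h
electric blanket: 0.18 kW × 135 h = 24.3 kWh
gaming PC: 0.59 kW × 30 h = 17.7 kWh
dehumidifier: 0.59 kW × 70 h = 41.3 kWh
Total energy = 83.3 kWh
Cost = 83.3 × ₹5.8 = ₹483.14

₹483.14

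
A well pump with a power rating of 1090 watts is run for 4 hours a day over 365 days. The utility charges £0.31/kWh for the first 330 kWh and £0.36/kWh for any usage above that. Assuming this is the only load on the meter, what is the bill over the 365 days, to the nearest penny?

£556.40

Runtime = 4 h/day × 365 days = 1460 h
Energy = 1.09 kW × 1460 h = 1591.4 kWh
Tier 1 (0–330 kWh): 330 × £0.31 = £102.3
Above 330 kWh: 1261.4 × £0.36 = £454.104
Bill = £556.40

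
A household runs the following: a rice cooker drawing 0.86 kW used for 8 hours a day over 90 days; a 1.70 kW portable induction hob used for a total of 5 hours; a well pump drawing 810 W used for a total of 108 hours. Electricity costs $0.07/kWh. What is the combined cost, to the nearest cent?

rice cooker: Runtime = 8 h/day × 90 days = 720 h
rice cooker: 0.86 kW × 720 h = 619.2 kWh
portable induction hob: 1.7 kW × 5 h = 8.5 kWh
well pump: 0.81 kW × 108 h = 87.48 kWh
Total energy = 715.18 kWh
Cost = 715.18 × $0.07 = $50.06

$50.06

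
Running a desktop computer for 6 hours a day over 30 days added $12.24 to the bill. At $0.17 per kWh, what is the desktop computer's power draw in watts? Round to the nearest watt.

400 W

Energy = $12.24 ÷ $0.17/kWh = 72 kWh
Runtime = 6 h/day × 30 days = 180 h
Power = 72 kWh ÷ 180 h = 0.4 kW = 400 W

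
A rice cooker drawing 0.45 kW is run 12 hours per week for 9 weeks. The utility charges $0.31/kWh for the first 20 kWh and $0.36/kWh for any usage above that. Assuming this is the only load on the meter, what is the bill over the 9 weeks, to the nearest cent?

Runtime = 12 h/week × 9 weeks = 108 h
Energy = 0.45 kW × 108 h = 48.6 kWh
Tier 1 (0–20 kWh): 20 × $0.31 = $6.2
Above 20 kWh: 28.6 × $0.36 = $10.296
Bill = $16.50

$16.50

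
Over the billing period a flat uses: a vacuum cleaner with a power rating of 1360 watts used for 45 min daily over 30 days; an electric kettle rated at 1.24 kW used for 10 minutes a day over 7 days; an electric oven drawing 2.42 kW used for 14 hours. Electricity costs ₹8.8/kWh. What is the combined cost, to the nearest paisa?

vacuum cleaner: Runtime = 45 min × 30 = 1350 min = 22.5 h
vacuum cleaner: 1.36 kW × 22.5 h = 30.6 kWh
electric kettle: Runtime = 10 min × 7 = 70 min = 1.166666… h
electric kettle: 1.24 kW × 1.166666… h = 1.446666… kWh
electric oven: 2.42 kW × 14 h = 33.88 kWh
Total energy = 65.926666… kWh
Cost = 65.926666… × ₹8.8 = ₹580.15

₹580.15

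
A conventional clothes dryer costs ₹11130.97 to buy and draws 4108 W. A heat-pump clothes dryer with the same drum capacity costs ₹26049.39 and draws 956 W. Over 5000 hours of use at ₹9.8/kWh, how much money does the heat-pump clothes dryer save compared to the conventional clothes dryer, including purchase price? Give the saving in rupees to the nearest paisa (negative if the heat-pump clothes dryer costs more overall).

conventional clothes dryer: ₹11130.97 + (4108/1000) kW × 5000 h × ₹9.8 = ₹11130.97 + ₹201292 = ₹212422.97
heat-pump clothes dryer: ₹26049.39 + (956/1000) kW × 5000 h × ₹9.8 = ₹26049.39 + ₹46844 = ₹72893.39
Saving = ₹212422.97 − ₹72893.39 = ₹139529.58

₹139529.58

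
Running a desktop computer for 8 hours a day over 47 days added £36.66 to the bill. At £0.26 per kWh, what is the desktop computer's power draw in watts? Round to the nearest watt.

Energy = £36.66 ÷ £0.26/kWh = 141 kWh
Runtime = 8 h/day × 47 days = 376 h
Power = 141 kWh ÷ 376 h = 0.375 kW = 375 W

375 W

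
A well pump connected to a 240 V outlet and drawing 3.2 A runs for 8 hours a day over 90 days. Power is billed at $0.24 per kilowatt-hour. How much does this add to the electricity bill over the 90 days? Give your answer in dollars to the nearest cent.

Power = 3.2 A × 240 V = 768 W = 0.768 kW
Runtime = 8 h/day × 90 days = 720 h
Energy = 0.768 kW × 720 h = 552.96 kWh
Cost = 552.96 kWh × $0.24/kWh = $132.71

$132.71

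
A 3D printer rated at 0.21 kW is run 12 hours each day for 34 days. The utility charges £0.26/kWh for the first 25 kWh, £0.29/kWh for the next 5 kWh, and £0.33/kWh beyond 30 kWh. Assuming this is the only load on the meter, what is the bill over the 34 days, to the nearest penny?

£26.32

Runtime = 12 h/day × 34 days = 408 h
Energy = 0.21 kW × 408 h = 85.68 kWh
Tier 1 (0–25 kWh): 25 × £0.26 = £6.5
Tier 2 (25–30 kWh): 5 × £0.29 = £1.45
Above 30 kWh: 55.68 × £0.33 = £18.3744
Bill = £26.32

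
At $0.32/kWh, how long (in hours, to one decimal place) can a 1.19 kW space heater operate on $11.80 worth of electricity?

31.0 h

Energy available = $11.80 ÷ $0.32/kWh = 36.875 kWh
Hours = 36.875 kWh ÷ 1.19 kW = 31.0 h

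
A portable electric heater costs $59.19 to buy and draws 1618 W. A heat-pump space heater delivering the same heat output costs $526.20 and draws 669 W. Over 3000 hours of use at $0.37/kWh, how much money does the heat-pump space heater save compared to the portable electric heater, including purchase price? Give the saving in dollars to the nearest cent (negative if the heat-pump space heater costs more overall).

portable electric heater: $59.19 + (1618/1000) kW × 3000 h × $0.37 = $59.19 + $1795.98 = $1855.17
heat-pump space heater: $526.20 + (669/1000) kW × 3000 h × $0.37 = $526.20 + $742.59 = $1268.79
Saving = $1855.17 − $1268.79 = $586.38

$586.38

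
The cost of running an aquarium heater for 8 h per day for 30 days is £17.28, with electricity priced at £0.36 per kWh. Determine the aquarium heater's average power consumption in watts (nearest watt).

Energy = £17.28 ÷ £0.36/kWh = 48 kWh
Runtime = 8 h/day × 30 days = 240 h
Power = 48 kWh ÷ 240 h = 0.2 kW = 200 W

200 W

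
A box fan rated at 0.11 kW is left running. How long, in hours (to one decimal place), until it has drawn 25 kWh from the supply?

Hours = 25 kWh ÷ 0.11 kW = 227.3 h

227.3 h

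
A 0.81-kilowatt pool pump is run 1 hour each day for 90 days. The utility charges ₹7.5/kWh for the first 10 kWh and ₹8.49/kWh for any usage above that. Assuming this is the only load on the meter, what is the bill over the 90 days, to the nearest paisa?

₹609.02

Runtime = 1 h/day × 90 days = 90 h
Energy = 0.81 kW × 90 h = 72.9 kWh
Tier 1 (0–10 kWh): 10 × ₹7.5 = ₹75
Above 10 kWh: 62.9 × ₹8.49 = ₹534.021
Bill = ₹609.02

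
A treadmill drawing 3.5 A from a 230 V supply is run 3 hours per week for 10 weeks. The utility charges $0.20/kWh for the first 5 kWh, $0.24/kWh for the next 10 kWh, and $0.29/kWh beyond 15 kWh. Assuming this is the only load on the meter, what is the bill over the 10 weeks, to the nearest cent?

$6.05

Power = 3.5 A × 230 V = 805 W = 0.805 kW
Runtime = 3 h/week × 10 weeks = 30 h
Energy = 0.805 kW × 30 h = 24.15 kWh
Tier 1 (0–5 kWh): 5 × $0.20 = $1
Tier 2 (5–15 kWh): 10 × $0.24 = $2.4
Above 15 kWh: 9.15 × $0.29 = $2.6535
Bill = $6.05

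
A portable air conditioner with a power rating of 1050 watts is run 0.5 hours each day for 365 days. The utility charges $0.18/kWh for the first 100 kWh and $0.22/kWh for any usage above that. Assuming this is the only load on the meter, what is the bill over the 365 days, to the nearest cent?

$38.16

Runtime = 0.5 h/day × 365 days = 182.5 h
Energy = 1.05 kW × 182.5 h = 191.625 kWh
Tier 1 (0–100 kWh): 100 × $0.18 = $18
Above 100 kWh: 91.625 × $0.22 = $20.1575
Bill = $38.16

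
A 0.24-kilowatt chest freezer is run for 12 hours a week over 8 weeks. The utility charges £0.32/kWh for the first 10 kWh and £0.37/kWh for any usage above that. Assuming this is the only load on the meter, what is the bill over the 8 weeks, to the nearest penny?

Runtime = 12 h/week × 8 weeks = 96 h
Energy = 0.24 kW × 96 h = 23.04 kWh
Tier 1 (0–10 kWh): 10 × £0.32 = £3.2
Above 10 kWh: 13.04 × £0.37 = £4.8248
Bill = £8.02

£8.02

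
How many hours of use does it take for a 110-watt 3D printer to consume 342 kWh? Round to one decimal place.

3109.1 h

Hours = 342 kWh ÷ 0.11 kW = 3109.1 h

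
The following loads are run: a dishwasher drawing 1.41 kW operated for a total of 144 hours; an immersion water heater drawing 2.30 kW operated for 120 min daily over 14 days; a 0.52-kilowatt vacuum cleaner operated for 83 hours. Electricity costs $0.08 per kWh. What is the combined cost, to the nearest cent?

$24.85

dishwasher: 1.41 kW × 144 h = 203.04 kWh
immersion water heater: Runtime = 120 min × 14 = 1680 min = 28 h
immersion water heater: 2.3 kW × 28 h = 64.4 kWh
vacuum cleaner: 0.52 kW × 83 h = 43.16 kWh
Total energy = 310.6 kWh
Cost = 310.6 × $0.08 = $24.85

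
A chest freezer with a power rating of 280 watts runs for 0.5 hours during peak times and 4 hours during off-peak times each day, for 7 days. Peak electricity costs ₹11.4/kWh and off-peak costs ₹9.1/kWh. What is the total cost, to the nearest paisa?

Peak energy = 0.28 kW × 0.5 h × 7 = 0.98 kWh
Off-peak energy = 0.28 kW × 4 h × 7 = 7.84 kWh
Cost = 0.98 × ₹11.4 + 7.84 × ₹9.1 = ₹11.172 + ₹71.344 = ₹82.52

₹82.52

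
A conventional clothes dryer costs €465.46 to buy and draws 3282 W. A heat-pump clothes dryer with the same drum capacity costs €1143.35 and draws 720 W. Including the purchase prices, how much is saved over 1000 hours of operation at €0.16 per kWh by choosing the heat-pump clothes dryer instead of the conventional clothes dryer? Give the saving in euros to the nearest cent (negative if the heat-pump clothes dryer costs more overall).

conventional clothes dryer: €465.46 + (3282/1000) kW × 1000 h × €0.16 = €465.46 + €525.12 = €990.58
heat-pump clothes dryer: €1143.35 + (720/1000) kW × 1000 h × €0.16 = €1143.35 + €115.2 = €1258.55
Saving = €990.58 − €1258.55 = −€267.97

-€267.97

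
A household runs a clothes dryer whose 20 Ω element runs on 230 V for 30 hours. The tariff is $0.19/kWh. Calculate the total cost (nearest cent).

$15.08

Power = V²/R = 230²/20 = 2645 W = 2.645 kW
Energy = 2.645 kW × 30 h = 79.35 kWh
Cost = 79.35 kWh × $0.19/kWh = $15.08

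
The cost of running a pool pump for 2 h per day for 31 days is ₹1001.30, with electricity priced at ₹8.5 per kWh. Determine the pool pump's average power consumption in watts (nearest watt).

1900 W

Energy = ₹1001.30 ÷ ₹8.5/kWh = 117.8 kWh
Runtime = 2 h/day × 31 days = 62 h
Power = 117.8 kWh ÷ 62 h = 1.9 kW = 1900 W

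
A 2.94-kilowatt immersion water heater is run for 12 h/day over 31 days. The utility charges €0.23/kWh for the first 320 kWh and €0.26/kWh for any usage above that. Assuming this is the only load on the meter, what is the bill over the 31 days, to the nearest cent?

Runtime = 12 h/day × 31 days = 372 h
Energy = 2.94 kW × 372 h = 1093.68 kWh
Tier 1 (0–320 kWh): 320 × €0.23 = €73.6
Above 320 kWh: 773.68 × €0.26 = €201.1568
Bill = €274.76

€274.76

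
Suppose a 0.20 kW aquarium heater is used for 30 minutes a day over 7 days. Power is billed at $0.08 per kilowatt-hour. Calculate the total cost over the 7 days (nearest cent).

Runtime = 30 min × 7 = 210 min = 3.5 h
Energy = 0.2 kW × 3.5 h = 0.7 kWh
Cost = 0.7 kWh × $0.08/kWh = $0.06

$0.06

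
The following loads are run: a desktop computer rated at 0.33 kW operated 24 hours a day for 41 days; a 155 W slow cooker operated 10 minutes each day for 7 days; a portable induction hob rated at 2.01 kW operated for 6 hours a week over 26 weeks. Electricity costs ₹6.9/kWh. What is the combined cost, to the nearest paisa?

desktop computer: Runtime = 24 h × 41 = 984 h
desktop computer: 0.33 kW × 984 h = 324.72 kWh
slow cooker: Runtime = 10 min × 7 = 70 min = 1.166666… h
slow cooker: 0.155 kW × 1.166666… h = 0.180833… kWh
portable induction hob: Runtime = 6 h/week × 26 weeks = 156 h
portable induction hob: 2.01 kW × 156 h = 313.56 kWh
Total energy = 638.460833… kWh
Cost = 638.460833… × ₹6.9 = ₹4405.38

₹4405.38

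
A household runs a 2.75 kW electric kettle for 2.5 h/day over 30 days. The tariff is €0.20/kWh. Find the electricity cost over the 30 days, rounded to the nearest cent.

€41.25

Runtime = 2.5 h/day × 30 days = 75 h
Energy = 2.75 kW × 75 h = 206.25 kWh
Cost = 206.25 kWh × €0.20/kWh = €41.25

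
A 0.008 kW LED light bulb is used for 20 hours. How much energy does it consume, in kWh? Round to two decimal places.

0.16 kWh

Energy = 0.008 kW × 20 h = 0.16 kWh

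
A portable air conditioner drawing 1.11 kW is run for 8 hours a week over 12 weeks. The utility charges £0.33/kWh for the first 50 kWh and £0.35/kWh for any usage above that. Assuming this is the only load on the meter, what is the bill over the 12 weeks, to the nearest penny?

£36.30

Runtime = 8 h/week × 12 weeks = 96 h
Energy = 1.11 kW × 96 h = 106.56 kWh
Tier 1 (0–50 kWh): 50 × £0.33 = £16.5
Above 50 kWh: 56.56 × £0.35 = £19.796
Bill = £36.30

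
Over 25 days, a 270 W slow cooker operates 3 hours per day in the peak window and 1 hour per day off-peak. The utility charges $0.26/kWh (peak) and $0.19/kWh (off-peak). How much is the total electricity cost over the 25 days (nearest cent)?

Peak energy = 0.27 kW × 3 h × 25 = 20.25 kWh
Off-peak energy = 0.27 kW × 1 h × 25 = 6.75 kWh
Cost = 20.25 × $0.26 + 6.75 × $0.19 = $5.265 + $1.2825 = $6.55

$6.55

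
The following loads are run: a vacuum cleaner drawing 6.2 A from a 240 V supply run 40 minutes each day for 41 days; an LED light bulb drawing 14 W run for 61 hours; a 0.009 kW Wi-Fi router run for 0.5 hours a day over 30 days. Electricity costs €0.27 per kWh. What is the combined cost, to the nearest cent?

€11.25

vacuum cleaner: Power = 6.2 A × 240 V = 1488 W = 1.488 kW
vacuum cleaner: Runtime = 40 min × 41 = 1640 min = 27.333333… h
vacuum cleaner: 1.488 kW × 27.333333… h = 40.672 kWh
LED light bulb: 0.014 kW × 61 h = 0.854 kWh
Wi-Fi router: Runtime = 0.5 h/day × 30 days = 15 h
Wi-Fi router: 0.009 kW × 15 h = 0.135 kWh
Total energy = 41.661 kWh
Cost = 41.661 × €0.27 = €11.25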